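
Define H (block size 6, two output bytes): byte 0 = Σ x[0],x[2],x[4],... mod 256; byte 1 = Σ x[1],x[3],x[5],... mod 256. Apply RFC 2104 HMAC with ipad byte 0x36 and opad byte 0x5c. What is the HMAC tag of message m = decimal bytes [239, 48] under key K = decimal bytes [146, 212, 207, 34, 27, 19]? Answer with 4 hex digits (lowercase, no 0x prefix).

Key decimal bytes [146, 212, 207, 34, 27, 19] = 92 d4 cf 22 1b 13 is exactly B = 6 bytes: K' = 92 d4 cf 22 1b 13.
K' ⊕ ipad = a4 e2 f9 14 2d 25.  K' ⊕ opad = ce 88 93 7e 47 4f.
Inner input = (K'⊕ipad) ∥ m = a4 e2 f9 14 2d 25 ∥ ef 30.
Inner hash: even-index sum = 697 mod 256 = 185; odd-index sum = 331 mod 256 = 75 → b9 4b.
Outer input = (K'⊕opad) ∥ inner = ce 88 93 7e 47 4f ∥ b9 4b.
Outer hash (tag): even-index sum = 609 mod 256 = 97; odd-index sum = 416 mod 256 = 160 → 61 a0.

61a0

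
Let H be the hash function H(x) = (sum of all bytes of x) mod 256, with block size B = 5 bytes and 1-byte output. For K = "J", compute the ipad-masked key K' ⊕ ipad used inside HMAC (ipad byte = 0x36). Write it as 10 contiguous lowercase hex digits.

Key "J" = 4a is 1 byte ≤ B = 5; zero-pad to 5 bytes: K' = 4a 00 00 00 00.
XOR each byte with 0x36: 4a⊕36=7c, 00⊕36=36, 00⊕36=36, 00⊕36=36, 00⊕36=36.

7c36363636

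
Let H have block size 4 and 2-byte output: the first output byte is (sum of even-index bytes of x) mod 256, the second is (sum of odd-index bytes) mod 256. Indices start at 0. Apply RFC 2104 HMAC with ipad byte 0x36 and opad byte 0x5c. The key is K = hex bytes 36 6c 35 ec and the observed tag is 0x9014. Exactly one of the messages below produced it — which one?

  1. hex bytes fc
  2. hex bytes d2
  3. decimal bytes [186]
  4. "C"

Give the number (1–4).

Key hex bytes 36 6c 35 ec is exactly B = 4 bytes: K' = 36 6c 35 ec.
K' ⊕ ipad = 00 5a 03 da; K' ⊕ opad = 6a 30 69 b0.
m1: inner = H(00 5a 03 da fc) = ff 34; tag = H(6a 30 69 b0 ff 34) = d214
m2: inner = H(00 5a 03 da d2) = d5 34; tag = H(6a 30 69 b0 d5 34) = a814
m3: inner = H(00 5a 03 da ba) = bd 34; tag = H(6a 30 69 b0 bd 34) = 9014 ← matches
m4: inner = H(00 5a 03 da 43) = 46 34; tag = H(6a 30 69 b0 46 34) = 1914

3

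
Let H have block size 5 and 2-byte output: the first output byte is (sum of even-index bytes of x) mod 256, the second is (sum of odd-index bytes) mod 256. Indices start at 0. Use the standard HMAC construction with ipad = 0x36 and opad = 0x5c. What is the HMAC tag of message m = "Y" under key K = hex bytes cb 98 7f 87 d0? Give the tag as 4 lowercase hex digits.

fecb

Key hex bytes cb 98 7f 87 d0 is exactly B = 5 bytes: K' = cb 98 7f 87 d0.
K' ⊕ ipad = fd ae 49 b1 e6.  K' ⊕ opad = 97 c4 23 db 8c.
Inner input = (K'⊕ipad) ∥ m = fd ae 49 b1 e6 ∥ 59.
Inner hash: even-index sum = 556 mod 256 = 44; odd-index sum = 440 mod 256 = 184 → 2c b8.
Outer input = (K'⊕opad) ∥ inner = 97 c4 23 db 8c ∥ 2c b8.
Outer hash (tag): even-index sum = 510 mod 256 = 254; odd-index sum = 459 mod 256 = 203 → fe cb.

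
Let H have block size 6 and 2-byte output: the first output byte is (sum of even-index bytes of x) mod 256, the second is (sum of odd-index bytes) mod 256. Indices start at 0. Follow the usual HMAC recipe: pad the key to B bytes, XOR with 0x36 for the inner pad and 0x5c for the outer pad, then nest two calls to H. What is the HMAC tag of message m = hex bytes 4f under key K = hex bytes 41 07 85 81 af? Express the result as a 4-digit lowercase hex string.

Key hex bytes 41 07 85 81 af is 5 bytes ≤ B = 6; zero-pad to 6 bytes: K' = 41 07 85 81 af 00.
K' ⊕ ipad = 77 31 b3 b7 99 36.  K' ⊕ opad = 1d 5b d9 dd f3 5c.
Inner input = (K'⊕ipad) ∥ m = 77 31 b3 b7 99 36 ∥ 4f.
Inner hash: even-index sum = 530 mod 256 = 18; odd-index sum = 286 mod 256 = 30 → 12 1e.
Outer input = (K'⊕opad) ∥ inner = 1d 5b d9 dd f3 5c ∥ 12 1e.
Outer hash (tag): even-index sum = 507 mod 256 = 251; odd-index sum = 434 mod 256 = 178 → fb b2.

fbb2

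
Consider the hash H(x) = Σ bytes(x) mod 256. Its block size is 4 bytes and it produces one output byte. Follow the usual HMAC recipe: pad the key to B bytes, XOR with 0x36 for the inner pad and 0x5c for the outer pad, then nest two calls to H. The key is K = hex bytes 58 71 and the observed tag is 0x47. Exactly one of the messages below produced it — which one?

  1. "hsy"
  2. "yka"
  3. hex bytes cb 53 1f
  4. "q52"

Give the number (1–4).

Key hex bytes 58 71 is 2 bytes ≤ B = 4; zero-pad to 4 bytes: K' = 58 71 00 00.
K' ⊕ ipad = 6e 47 36 36; K' ⊕ opad = 04 2d 5c 5c.
m1: inner = H(6e 47 36 36 68 73 79) = 75; tag = H(04 2d 5c 5c 75) = 5e
m2: inner = H(6e 47 36 36 79 6b 61) = 66; tag = H(04 2d 5c 5c 66) = 4f
m3: inner = H(6e 47 36 36 cb 53 1f) = 5e; tag = H(04 2d 5c 5c 5e) = 47 ← matches
m4: inner = H(6e 47 36 36 71 35 32) = f9; tag = H(04 2d 5c 5c f9) = e2

3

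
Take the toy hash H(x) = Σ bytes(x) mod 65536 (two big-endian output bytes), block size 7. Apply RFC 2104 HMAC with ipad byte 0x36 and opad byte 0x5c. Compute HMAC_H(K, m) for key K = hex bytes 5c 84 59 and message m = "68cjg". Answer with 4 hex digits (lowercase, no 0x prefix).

0256

Key hex bytes 5c 84 59 is 3 bytes ≤ B = 7; zero-pad to 7 bytes: K' = 5c 84 59 00 00 00 00.
K' ⊕ ipad = 6a b2 6f 36 36 36 36.  K' ⊕ opad = 00 d8 05 5c 5c 5c 5c.
Inner input = (K'⊕ipad) ∥ m = 6a b2 6f 36 36 36 36 ∥ 36 38 63 6a 67.
Inner hash: sum = 106+178+111+54+54+54+54+54+56+99+106+103 = 1029 → 04 05.
Outer input = (K'⊕opad) ∥ inner = 00 d8 05 5c 5c 5c 5c ∥ 04 05.
Outer hash (tag): sum = 0+216+5+92+92+92+92+4+5 = 598 → 02 56.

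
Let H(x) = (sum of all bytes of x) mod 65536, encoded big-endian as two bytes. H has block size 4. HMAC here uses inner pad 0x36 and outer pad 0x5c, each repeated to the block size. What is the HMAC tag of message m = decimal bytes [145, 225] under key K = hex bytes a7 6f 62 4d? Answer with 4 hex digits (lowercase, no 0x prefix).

01ab

Key hex bytes a7 6f 62 4d is exactly B = 4 bytes: K' = a7 6f 62 4d.
K' ⊕ ipad = 91 59 54 7b.  K' ⊕ opad = fb 33 3e 11.
Inner input = (K'⊕ipad) ∥ m = 91 59 54 7b ∥ 91 e1.
Inner hash: sum = 145+89+84+123+145+225 = 811 → 03 2b.
Outer input = (K'⊕opad) ∥ inner = fb 33 3e 11 ∥ 03 2b.
Outer hash (tag): sum = 251+51+62+17+3+43 = 427 → 01 ab.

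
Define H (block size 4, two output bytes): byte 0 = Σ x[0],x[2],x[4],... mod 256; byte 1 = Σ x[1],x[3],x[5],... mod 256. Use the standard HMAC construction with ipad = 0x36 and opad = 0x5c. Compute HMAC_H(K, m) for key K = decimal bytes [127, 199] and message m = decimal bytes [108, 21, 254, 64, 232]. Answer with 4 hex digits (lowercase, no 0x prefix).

Key decimal bytes [127, 199] = 7f c7 is 2 bytes ≤ B = 4; zero-pad to 4 bytes: K' = 7f c7 00 00.
K' ⊕ ipad = 49 f1 36 36.  K' ⊕ opad = 23 9b 5c 5c.
Inner input = (K'⊕ipad) ∥ m = 49 f1 36 36 ∥ 6c 15 fe 40 e8.
Inner hash: even-index sum = 721 mod 256 = 209; odd-index sum = 380 mod 256 = 124 → d1 7c.
Outer input = (K'⊕opad) ∥ inner = 23 9b 5c 5c ∥ d1 7c.
Outer hash (tag): even-index sum = 336 mod 256 = 80; odd-index sum = 371 mod 256 = 115 → 50 73.

5073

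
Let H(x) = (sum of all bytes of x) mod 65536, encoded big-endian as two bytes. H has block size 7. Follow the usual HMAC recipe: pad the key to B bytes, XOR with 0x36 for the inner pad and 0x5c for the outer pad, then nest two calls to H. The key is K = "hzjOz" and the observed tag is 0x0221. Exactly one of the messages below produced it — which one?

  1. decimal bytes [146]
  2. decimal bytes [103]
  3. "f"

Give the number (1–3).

Key "hzjOz" = 68 7a 6a 4f 7a is 5 bytes ≤ B = 7; zero-pad to 7 bytes: K' = 68 7a 6a 4f 7a 00 00.
K' ⊕ ipad = 5e 4c 5c 79 4c 36 36; K' ⊕ opad = 34 26 36 13 26 5c 5c.
m1: inner = H(5e 4c 5c 79 4c 36 36 92) = 02 c9; tag = H(34 26 36 13 26 5c 5c 02 c9) = 024c
m2: inner = H(5e 4c 5c 79 4c 36 36 67) = 02 9e; tag = H(34 26 36 13 26 5c 5c 02 9e) = 0221 ← matches
m3: inner = H(5e 4c 5c 79 4c 36 36 66) = 02 9d; tag = H(34 26 36 13 26 5c 5c 02 9d) = 0220

2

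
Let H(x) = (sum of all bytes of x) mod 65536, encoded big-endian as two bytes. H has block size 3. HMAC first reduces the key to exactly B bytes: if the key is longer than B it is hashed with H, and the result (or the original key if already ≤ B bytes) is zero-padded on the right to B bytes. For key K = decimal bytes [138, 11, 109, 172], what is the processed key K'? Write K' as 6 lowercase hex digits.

01ae00

|K| = 4 > B = 3, so first hash the key.
H(K): sum = 138+11+109+172 = 430 → 01 ae.
Zero-pad H(K) = 01 ae to 3 bytes: K' = 01 ae 00.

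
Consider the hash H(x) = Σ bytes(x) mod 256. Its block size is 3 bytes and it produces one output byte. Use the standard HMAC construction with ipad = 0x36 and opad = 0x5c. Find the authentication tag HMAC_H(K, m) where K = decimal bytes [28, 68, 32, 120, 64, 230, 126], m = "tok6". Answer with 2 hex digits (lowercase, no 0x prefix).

Key decimal bytes [28, 68, 32, 120, 64, 230, 126] = 1c 44 20 78 40 e6 7e is 7 bytes > B = 3, so hash it first: H(key) = 9c, then zero-pad to 3 bytes: K' = 9c 00 00.
K' ⊕ ipad = aa 36 36.  K' ⊕ opad = c0 5c 5c.
Inner input = (K'⊕ipad) ∥ m = aa 36 36 ∥ 74 6f 6b 36.
Inner hash: sum = 170+54+54+116+111+107+54 = 666; mod 256 = 154 → 9a.
Outer input = (K'⊕opad) ∥ inner = c0 5c 5c ∥ 9a.
Outer hash (tag): sum = 192+92+92+154 = 530; mod 256 = 18 → 12.

12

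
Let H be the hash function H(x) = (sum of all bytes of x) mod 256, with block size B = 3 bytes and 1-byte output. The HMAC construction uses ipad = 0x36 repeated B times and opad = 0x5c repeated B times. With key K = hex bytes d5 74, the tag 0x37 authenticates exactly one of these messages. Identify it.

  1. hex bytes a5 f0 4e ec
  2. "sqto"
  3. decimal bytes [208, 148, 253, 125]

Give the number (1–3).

1

Key hex bytes d5 74 is 2 bytes ≤ B = 3; zero-pad to 3 bytes: K' = d5 74 00.
K' ⊕ ipad = e3 42 36; K' ⊕ opad = 89 28 5c.
m1: inner = H(e3 42 36 a5 f0 4e ec) = 2a; tag = H(89 28 5c 2a) = 37 ← matches
m2: inner = H(e3 42 36 73 71 74 6f) = 22; tag = H(89 28 5c 22) = 2f
m3: inner = H(e3 42 36 d0 94 fd 7d) = 39; tag = H(89 28 5c 39) = 46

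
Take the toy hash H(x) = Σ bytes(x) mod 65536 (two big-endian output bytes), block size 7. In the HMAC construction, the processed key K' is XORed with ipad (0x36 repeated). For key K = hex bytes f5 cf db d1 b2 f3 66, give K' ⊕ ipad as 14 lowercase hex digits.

Key hex bytes f5 cf db d1 b2 f3 66 is exactly B = 7 bytes: K' = f5 cf db d1 b2 f3 66.
XOR each byte with 0x36: f5⊕36=c3, cf⊕36=f9, db⊕36=ed, d1⊕36=e7, b2⊕36=84, f3⊕36=c5, 66⊕36=50.

c3f9ede784c550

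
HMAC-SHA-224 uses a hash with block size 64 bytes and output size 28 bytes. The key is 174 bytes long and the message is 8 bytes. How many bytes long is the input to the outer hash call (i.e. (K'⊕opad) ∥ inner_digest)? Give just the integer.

Key is 174 > 64 bytes, so it is hashed to 28 bytes then zero-padded to 64: |K'| = 64.
Outer input = (K'⊕opad) ∥ H(inner) → 64 + 28 = 92 bytes.

92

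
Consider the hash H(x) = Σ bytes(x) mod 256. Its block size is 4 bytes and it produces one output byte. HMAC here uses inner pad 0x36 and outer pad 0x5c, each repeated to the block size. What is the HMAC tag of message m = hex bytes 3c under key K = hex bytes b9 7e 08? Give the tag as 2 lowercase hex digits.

3e

Key hex bytes b9 7e 08 is 3 bytes ≤ B = 4; zero-pad to 4 bytes: K' = b9 7e 08 00.
K' ⊕ ipad = 8f 48 3e 36.  K' ⊕ opad = e5 22 54 5c.
Inner input = (K'⊕ipad) ∥ m = 8f 48 3e 36 ∥ 3c.
Inner hash: sum = 143+72+62+54+60 = 391; mod 256 = 135 → 87.
Outer input = (K'⊕opad) ∥ inner = e5 22 54 5c ∥ 87.
Outer hash (tag): sum = 229+34+84+92+135 = 574; mod 256 = 62 → 3e.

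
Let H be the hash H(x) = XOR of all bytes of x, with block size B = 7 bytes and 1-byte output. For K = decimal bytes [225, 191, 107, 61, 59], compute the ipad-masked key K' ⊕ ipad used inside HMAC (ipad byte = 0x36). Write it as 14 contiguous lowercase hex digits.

d7895d0b0d3636

Key decimal bytes [225, 191, 107, 61, 59] = e1 bf 6b 3d 3b is 5 bytes ≤ B = 7; zero-pad to 7 bytes: K' = e1 bf 6b 3d 3b 00 00.
XOR each byte with 0x36: e1⊕36=d7, bf⊕36=89, 6b⊕36=5d, 3d⊕36=0b, 3b⊕36=0d, 00⊕36=36, 00⊕36=36.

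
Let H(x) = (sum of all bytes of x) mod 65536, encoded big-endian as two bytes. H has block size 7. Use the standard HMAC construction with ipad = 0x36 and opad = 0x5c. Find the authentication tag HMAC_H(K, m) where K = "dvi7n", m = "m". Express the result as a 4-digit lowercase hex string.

Key "dvi7n" = 64 76 69 37 6e is 5 bytes ≤ B = 7; zero-pad to 7 bytes: K' = 64 76 69 37 6e 00 00.
K' ⊕ ipad = 52 40 5f 01 58 36 36.  K' ⊕ opad = 38 2a 35 6b 32 5c 5c.
Inner input = (K'⊕ipad) ∥ m = 52 40 5f 01 58 36 36 ∥ 6d.
Inner hash: sum = 82+64+95+1+88+54+54+109 = 547 → 02 23.
Outer input = (K'⊕opad) ∥ inner = 38 2a 35 6b 32 5c 5c ∥ 02 23.
Outer hash (tag): sum = 56+42+53+107+50+92+92+2+35 = 529 → 02 11.

0211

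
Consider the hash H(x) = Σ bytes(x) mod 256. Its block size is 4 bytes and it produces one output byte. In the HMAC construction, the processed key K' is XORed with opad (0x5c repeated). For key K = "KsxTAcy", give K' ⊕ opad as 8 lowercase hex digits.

Key "KsxTAcy" = 4b 73 78 54 41 63 79 is 7 bytes > B = 4, so hash it first: H(key) = a7, then zero-pad to 4 bytes: K' = a7 00 00 00.
XOR each byte with 0x5c: a7⊕5c=fb, 00⊕5c=5c, 00⊕5c=5c, 00⊕5c=5c.

fb5c5c5c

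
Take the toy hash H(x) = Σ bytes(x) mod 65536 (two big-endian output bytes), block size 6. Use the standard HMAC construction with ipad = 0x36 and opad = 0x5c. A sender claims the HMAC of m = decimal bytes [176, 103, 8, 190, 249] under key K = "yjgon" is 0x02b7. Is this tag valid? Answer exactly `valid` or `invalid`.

Key "yjgon" = 79 6a 67 6f 6e is 5 bytes ≤ B = 6; zero-pad to 6 bytes: K' = 79 6a 67 6f 6e 00.
K' ⊕ ipad = 4f 5c 51 59 58 36; K' ⊕ opad = 25 36 3b 33 32 5c.
Inner hash: sum = 79+92+81+89+88+54+176+103+8+190+249 = 1209 → 04 b9.
Outer hash (recomputed tag): sum = 37+54+59+51+50+92+4+185 = 532 → 02 14.
Recomputed tag = 0214; claimed = 02b7 → mismatch.

invalid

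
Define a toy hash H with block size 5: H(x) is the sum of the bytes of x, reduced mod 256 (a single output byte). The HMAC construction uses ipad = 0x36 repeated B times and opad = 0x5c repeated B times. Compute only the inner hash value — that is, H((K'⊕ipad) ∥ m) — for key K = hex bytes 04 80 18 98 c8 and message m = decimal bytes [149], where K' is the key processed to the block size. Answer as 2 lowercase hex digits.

Key hex bytes 04 80 18 98 c8 is exactly B = 5 bytes: K' = 04 80 18 98 c8.
K' ⊕ ipad = 32 b6 2e ae fe.
Inner input = 32 b6 2e ae fe ∥ 95.
Inner hash: sum = 50+182+46+174+254+149 = 855; mod 256 = 87 → 57.

57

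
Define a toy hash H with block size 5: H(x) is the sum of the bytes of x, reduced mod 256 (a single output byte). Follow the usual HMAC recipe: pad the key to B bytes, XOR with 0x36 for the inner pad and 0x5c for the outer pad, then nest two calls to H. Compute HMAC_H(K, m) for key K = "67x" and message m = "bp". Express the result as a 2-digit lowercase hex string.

3e

Key "67x" = 36 37 78 is 3 bytes ≤ B = 5; zero-pad to 5 bytes: K' = 36 37 78 00 00.
K' ⊕ ipad = 00 01 4e 36 36.  K' ⊕ opad = 6a 6b 24 5c 5c.
Inner input = (K'⊕ipad) ∥ m = 00 01 4e 36 36 ∥ 62 70.
Inner hash: sum = 0+1+78+54+54+98+112 = 397; mod 256 = 141 → 8d.
Outer input = (K'⊕opad) ∥ inner = 6a 6b 24 5c 5c ∥ 8d.
Outer hash (tag): sum = 106+107+36+92+92+141 = 574; mod 256 = 62 → 3e.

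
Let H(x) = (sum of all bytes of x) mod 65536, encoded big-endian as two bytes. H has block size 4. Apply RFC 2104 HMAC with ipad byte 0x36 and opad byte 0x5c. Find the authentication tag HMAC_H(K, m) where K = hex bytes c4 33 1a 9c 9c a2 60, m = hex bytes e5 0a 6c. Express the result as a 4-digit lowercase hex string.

01a9

Key hex bytes c4 33 1a 9c 9c a2 60 is 7 bytes > B = 4, so hash it first: H(key) = 03 4b, then zero-pad to 4 bytes: K' = 03 4b 00 00.
K' ⊕ ipad = 35 7d 36 36.  K' ⊕ opad = 5f 17 5c 5c.
Inner input = (K'⊕ipad) ∥ m = 35 7d 36 36 ∥ e5 0a 6c.
Inner hash: sum = 53+125+54+54+229+10+108 = 633 → 02 79.
Outer input = (K'⊕opad) ∥ inner = 5f 17 5c 5c ∥ 02 79.
Outer hash (tag): sum = 95+23+92+92+2+121 = 425 → 01 a9.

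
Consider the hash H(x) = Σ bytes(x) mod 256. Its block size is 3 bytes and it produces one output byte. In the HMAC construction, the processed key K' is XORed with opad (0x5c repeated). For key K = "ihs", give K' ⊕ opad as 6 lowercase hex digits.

35342f

Key "ihs" = 69 68 73 is exactly B = 3 bytes: K' = 69 68 73.
XOR each byte with 0x5c: 69⊕5c=35, 68⊕5c=34, 73⊕5c=2f.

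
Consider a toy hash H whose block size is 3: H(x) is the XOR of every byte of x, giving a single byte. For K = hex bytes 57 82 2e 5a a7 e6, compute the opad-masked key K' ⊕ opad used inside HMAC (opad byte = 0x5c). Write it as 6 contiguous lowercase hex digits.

bc5c5c

Key hex bytes 57 82 2e 5a a7 e6 is 6 bytes > B = 3, so hash it first: H(key) = e0, then zero-pad to 3 bytes: K' = e0 00 00.
XOR each byte with 0x5c: e0⊕5c=bc, 00⊕5c=5c, 00⊕5c=5c.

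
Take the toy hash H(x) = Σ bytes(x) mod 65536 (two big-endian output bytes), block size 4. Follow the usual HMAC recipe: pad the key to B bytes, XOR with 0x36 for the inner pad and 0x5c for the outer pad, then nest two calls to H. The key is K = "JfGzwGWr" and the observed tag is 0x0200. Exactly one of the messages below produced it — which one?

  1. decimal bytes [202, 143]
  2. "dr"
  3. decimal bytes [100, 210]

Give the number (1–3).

Key "JfGzwGWr" = 4a 66 47 7a 77 47 57 72 is 8 bytes > B = 4, so hash it first: H(key) = 02 f8, then zero-pad to 4 bytes: K' = 02 f8 00 00.
K' ⊕ ipad = 34 ce 36 36; K' ⊕ opad = 5e a4 5c 5c.
m1: inner = H(34 ce 36 36 ca 8f) = 02 c7; tag = H(5e a4 5c 5c 02 c7) = 0283
m2: inner = H(34 ce 36 36 64 72) = 02 44; tag = H(5e a4 5c 5c 02 44) = 0200 ← matches
m3: inner = H(34 ce 36 36 64 d2) = 02 a4; tag = H(5e a4 5c 5c 02 a4) = 0260

2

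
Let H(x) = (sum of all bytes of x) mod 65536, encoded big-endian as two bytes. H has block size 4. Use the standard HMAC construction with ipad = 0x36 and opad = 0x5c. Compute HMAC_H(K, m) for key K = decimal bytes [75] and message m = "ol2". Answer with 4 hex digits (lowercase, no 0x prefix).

0159

Key decimal bytes [75] = 4b is 1 byte ≤ B = 4; zero-pad to 4 bytes: K' = 4b 00 00 00.
K' ⊕ ipad = 7d 36 36 36.  K' ⊕ opad = 17 5c 5c 5c.
Inner input = (K'⊕ipad) ∥ m = 7d 36 36 36 ∥ 6f 6c 32.
Inner hash: sum = 125+54+54+54+111+108+50 = 556 → 02 2c.
Outer input = (K'⊕opad) ∥ inner = 17 5c 5c 5c ∥ 02 2c.
Outer hash (tag): sum = 23+92+92+92+2+44 = 345 → 01 59.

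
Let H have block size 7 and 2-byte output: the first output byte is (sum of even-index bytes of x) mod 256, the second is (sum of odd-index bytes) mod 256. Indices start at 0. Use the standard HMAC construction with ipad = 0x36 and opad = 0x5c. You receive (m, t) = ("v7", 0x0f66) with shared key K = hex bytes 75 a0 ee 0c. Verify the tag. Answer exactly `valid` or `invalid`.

valid

Key hex bytes 75 a0 ee 0c is 4 bytes ≤ B = 7; zero-pad to 7 bytes: K' = 75 a0 ee 0c 00 00 00.
K' ⊕ ipad = 43 96 d8 3a 36 36 36; K' ⊕ opad = 29 fc b2 50 5c 5c 5c.
Inner hash: even-index sum = 446 mod 256 = 190; odd-index sum = 380 mod 256 = 124 → be 7c.
Outer hash (recomputed tag): even-index sum = 527 mod 256 = 15; odd-index sum = 614 mod 256 = 102 → 0f 66.
Recomputed tag = 0f66; claimed = 0f66 → match.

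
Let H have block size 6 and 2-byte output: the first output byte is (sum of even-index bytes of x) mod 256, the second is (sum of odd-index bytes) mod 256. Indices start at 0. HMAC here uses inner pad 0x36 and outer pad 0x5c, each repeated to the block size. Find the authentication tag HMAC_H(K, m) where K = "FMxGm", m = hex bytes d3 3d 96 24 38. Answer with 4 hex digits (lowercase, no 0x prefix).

290b

Key "FMxGm" = 46 4d 78 47 6d is 5 bytes ≤ B = 6; zero-pad to 6 bytes: K' = 46 4d 78 47 6d 00.
K' ⊕ ipad = 70 7b 4e 71 5b 36.  K' ⊕ opad = 1a 11 24 1b 31 5c.
Inner input = (K'⊕ipad) ∥ m = 70 7b 4e 71 5b 36 ∥ d3 3d 96 24 38.
Inner hash: even-index sum = 698 mod 256 = 186; odd-index sum = 387 mod 256 = 131 → ba 83.
Outer input = (K'⊕opad) ∥ inner = 1a 11 24 1b 31 5c ∥ ba 83.
Outer hash (tag): even-index sum = 297 mod 256 = 41; odd-index sum = 267 mod 256 = 11 → 29 0b.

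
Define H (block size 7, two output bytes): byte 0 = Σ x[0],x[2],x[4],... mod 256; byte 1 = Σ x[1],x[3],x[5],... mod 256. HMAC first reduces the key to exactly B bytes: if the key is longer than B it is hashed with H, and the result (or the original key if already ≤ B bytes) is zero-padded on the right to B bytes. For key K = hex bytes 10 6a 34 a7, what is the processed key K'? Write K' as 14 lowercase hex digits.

106a34a7000000

Key hex bytes 10 6a 34 a7 is 4 bytes ≤ B = 7; zero-pad to 7 bytes: K' = 10 6a 34 a7 00 00 00.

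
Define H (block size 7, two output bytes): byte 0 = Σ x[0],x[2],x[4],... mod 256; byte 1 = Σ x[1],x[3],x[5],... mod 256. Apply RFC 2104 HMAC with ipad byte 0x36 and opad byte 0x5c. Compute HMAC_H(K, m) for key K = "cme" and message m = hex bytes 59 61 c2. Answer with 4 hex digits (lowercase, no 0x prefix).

Key "cme" = 63 6d 65 is 3 bytes ≤ B = 7; zero-pad to 7 bytes: K' = 63 6d 65 00 00 00 00.
K' ⊕ ipad = 55 5b 53 36 36 36 36.  K' ⊕ opad = 3f 31 39 5c 5c 5c 5c.
Inner input = (K'⊕ipad) ∥ m = 55 5b 53 36 36 36 36 ∥ 59 61 c2.
Inner hash: even-index sum = 373 mod 256 = 117; odd-index sum = 482 mod 256 = 226 → 75 e2.
Outer input = (K'⊕opad) ∥ inner = 3f 31 39 5c 5c 5c 5c ∥ 75 e2.
Outer hash (tag): even-index sum = 530 mod 256 = 18; odd-index sum = 350 mod 256 = 94 → 12 5e.

125e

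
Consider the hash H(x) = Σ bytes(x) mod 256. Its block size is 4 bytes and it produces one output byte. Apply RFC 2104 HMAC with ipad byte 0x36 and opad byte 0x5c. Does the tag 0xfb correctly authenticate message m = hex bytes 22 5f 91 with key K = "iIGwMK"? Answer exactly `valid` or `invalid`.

Key "iIGwMK" = 69 49 47 77 4d 4b is 6 bytes > B = 4, so hash it first: H(key) = 08, then zero-pad to 4 bytes: K' = 08 00 00 00.
K' ⊕ ipad = 3e 36 36 36; K' ⊕ opad = 54 5c 5c 5c.
Inner hash: sum = 62+54+54+54+34+95+145 = 498; mod 256 = 242 → f2.
Outer hash (recomputed tag): sum = 84+92+92+92+242 = 602; mod 256 = 90 → 5a.
Recomputed tag = 5a; claimed = fb → mismatch.

invalid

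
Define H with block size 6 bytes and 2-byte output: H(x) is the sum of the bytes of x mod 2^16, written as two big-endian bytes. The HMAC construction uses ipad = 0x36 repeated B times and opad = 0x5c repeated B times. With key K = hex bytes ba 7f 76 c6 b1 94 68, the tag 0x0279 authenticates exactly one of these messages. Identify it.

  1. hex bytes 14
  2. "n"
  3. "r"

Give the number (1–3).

Key hex bytes ba 7f 76 c6 b1 94 68 is 7 bytes > B = 6, so hash it first: H(key) = 04 22, then zero-pad to 6 bytes: K' = 04 22 00 00 00 00.
K' ⊕ ipad = 32 14 36 36 36 36; K' ⊕ opad = 58 7e 5c 5c 5c 5c.
m1: inner = H(32 14 36 36 36 36 14) = 01 32; tag = H(58 7e 5c 5c 5c 5c 01 32) = 0279 ← matches
m2: inner = H(32 14 36 36 36 36 6e) = 01 8c; tag = H(58 7e 5c 5c 5c 5c 01 8c) = 02d3
m3: inner = H(32 14 36 36 36 36 72) = 01 90; tag = H(58 7e 5c 5c 5c 5c 01 90) = 02d7

1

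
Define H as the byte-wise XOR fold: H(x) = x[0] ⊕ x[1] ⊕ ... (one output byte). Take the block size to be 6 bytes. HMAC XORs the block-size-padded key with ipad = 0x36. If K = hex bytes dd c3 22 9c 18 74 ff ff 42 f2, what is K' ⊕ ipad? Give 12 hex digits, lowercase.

4a3636363636

Key hex bytes dd c3 22 9c 18 74 ff ff 42 f2 is 10 bytes > B = 6, so hash it first: H(key) = 7c, then zero-pad to 6 bytes: K' = 7c 00 00 00 00 00.
XOR each byte with 0x36: 7c⊕36=4a, 00⊕36=36, 00⊕36=36, 00⊕36=36, 00⊕36=36, 00⊕36=36.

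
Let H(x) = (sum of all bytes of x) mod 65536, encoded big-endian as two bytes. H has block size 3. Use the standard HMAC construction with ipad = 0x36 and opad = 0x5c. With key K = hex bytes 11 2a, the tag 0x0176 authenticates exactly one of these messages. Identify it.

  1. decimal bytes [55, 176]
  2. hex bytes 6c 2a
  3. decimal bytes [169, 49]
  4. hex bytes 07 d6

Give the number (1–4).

4

Key hex bytes 11 2a is 2 bytes ≤ B = 3; zero-pad to 3 bytes: K' = 11 2a 00.
K' ⊕ ipad = 27 1c 36; K' ⊕ opad = 4d 76 5c.
m1: inner = H(27 1c 36 37 b0) = 01 60; tag = H(4d 76 5c 01 60) = 0180
m2: inner = H(27 1c 36 6c 2a) = 01 0f; tag = H(4d 76 5c 01 0f) = 012f
m3: inner = H(27 1c 36 a9 31) = 01 53; tag = H(4d 76 5c 01 53) = 0173
m4: inner = H(27 1c 36 07 d6) = 01 56; tag = H(4d 76 5c 01 56) = 0176 ← matches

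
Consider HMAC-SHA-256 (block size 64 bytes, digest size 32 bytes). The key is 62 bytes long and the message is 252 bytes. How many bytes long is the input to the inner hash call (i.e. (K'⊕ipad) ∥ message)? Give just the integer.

316

Key is 62 ≤ 64 bytes, zero-padded: |K'| = 64.
Inner input = (K'⊕ipad) ∥ m → 64 + 252 = 316 bytes.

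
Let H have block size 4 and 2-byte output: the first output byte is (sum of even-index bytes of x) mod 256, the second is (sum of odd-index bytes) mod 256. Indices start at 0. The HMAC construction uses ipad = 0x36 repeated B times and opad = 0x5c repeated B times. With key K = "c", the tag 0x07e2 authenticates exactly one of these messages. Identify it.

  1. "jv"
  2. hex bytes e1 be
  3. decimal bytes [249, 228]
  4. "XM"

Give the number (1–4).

2

Key "c" = 63 is 1 byte ≤ B = 4; zero-pad to 4 bytes: K' = 63 00 00 00.
K' ⊕ ipad = 55 36 36 36; K' ⊕ opad = 3f 5c 5c 5c.
m1: inner = H(55 36 36 36 6a 76) = f5 e2; tag = H(3f 5c 5c 5c f5 e2) = 909a
m2: inner = H(55 36 36 36 e1 be) = 6c 2a; tag = H(3f 5c 5c 5c 6c 2a) = 07e2 ← matches
m3: inner = H(55 36 36 36 f9 e4) = 84 50; tag = H(3f 5c 5c 5c 84 50) = 1f08
m4: inner = H(55 36 36 36 58 4d) = e3 b9; tag = H(3f 5c 5c 5c e3 b9) = 7e71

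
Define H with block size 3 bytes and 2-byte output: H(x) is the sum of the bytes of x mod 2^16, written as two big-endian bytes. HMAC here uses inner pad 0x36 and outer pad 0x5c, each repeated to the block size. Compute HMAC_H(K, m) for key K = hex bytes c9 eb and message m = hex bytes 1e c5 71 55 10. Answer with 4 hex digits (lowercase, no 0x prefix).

0276

Key hex bytes c9 eb is 2 bytes ≤ B = 3; zero-pad to 3 bytes: K' = c9 eb 00.
K' ⊕ ipad = ff dd 36.  K' ⊕ opad = 95 b7 5c.
Inner input = (K'⊕ipad) ∥ m = ff dd 36 ∥ 1e c5 71 55 10.
Inner hash: sum = 255+221+54+30+197+113+85+16 = 971 → 03 cb.
Outer input = (K'⊕opad) ∥ inner = 95 b7 5c ∥ 03 cb.
Outer hash (tag): sum = 149+183+92+3+203 = 630 → 02 76.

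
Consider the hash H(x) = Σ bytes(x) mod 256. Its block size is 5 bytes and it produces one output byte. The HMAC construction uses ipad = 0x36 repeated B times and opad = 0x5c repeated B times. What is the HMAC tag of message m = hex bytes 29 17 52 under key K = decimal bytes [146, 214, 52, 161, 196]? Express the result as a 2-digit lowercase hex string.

f6

Key decimal bytes [146, 214, 52, 161, 196] = 92 d6 34 a1 c4 is exactly B = 5 bytes: K' = 92 d6 34 a1 c4.
K' ⊕ ipad = a4 e0 02 97 f2.  K' ⊕ opad = ce 8a 68 fd 98.
Inner input = (K'⊕ipad) ∥ m = a4 e0 02 97 f2 ∥ 29 17 52.
Inner hash: sum = 164+224+2+151+242+41+23+82 = 929; mod 256 = 161 → a1.
Outer input = (K'⊕opad) ∥ inner = ce 8a 68 fd 98 ∥ a1.
Outer hash (tag): sum = 206+138+104+253+152+161 = 1014; mod 256 = 246 → f6.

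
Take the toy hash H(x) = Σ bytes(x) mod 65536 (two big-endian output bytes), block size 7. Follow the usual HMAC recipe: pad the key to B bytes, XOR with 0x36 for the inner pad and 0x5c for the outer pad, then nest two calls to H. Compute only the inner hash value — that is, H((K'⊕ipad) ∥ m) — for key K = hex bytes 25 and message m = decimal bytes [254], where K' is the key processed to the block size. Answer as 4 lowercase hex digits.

0255

Key hex bytes 25 is 1 byte ≤ B = 7; zero-pad to 7 bytes: K' = 25 00 00 00 00 00 00.
K' ⊕ ipad = 13 36 36 36 36 36 36.
Inner input = 13 36 36 36 36 36 36 ∥ fe.
Inner hash: sum = 19+54+54+54+54+54+54+254 = 597 → 02 55.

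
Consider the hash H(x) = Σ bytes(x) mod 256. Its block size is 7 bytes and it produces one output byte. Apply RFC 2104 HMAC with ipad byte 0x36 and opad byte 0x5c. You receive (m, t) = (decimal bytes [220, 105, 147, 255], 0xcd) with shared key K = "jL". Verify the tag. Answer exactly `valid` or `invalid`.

Key "jL" = 6a 4c is 2 bytes ≤ B = 7; zero-pad to 7 bytes: K' = 6a 4c 00 00 00 00 00.
K' ⊕ ipad = 5c 7a 36 36 36 36 36; K' ⊕ opad = 36 10 5c 5c 5c 5c 5c.
Inner hash: sum = 92+122+54+54+54+54+54+220+105+147+255 = 1211; mod 256 = 187 → bb.
Outer hash (recomputed tag): sum = 54+16+92+92+92+92+92+187 = 717; mod 256 = 205 → cd.
Recomputed tag = cd; claimed = cd → match.

valid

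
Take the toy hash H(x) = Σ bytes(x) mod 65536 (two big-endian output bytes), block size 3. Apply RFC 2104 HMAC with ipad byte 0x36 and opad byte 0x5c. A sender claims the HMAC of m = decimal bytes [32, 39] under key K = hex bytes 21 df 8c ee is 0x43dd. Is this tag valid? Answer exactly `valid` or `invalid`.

invalid

Key hex bytes 21 df 8c ee is 4 bytes > B = 3, so hash it first: H(key) = 02 7a, then zero-pad to 3 bytes: K' = 02 7a 00.
K' ⊕ ipad = 34 4c 36; K' ⊕ opad = 5e 26 5c.
Inner hash: sum = 52+76+54+32+39 = 253 → 00 fd.
Outer hash (recomputed tag): sum = 94+38+92+0+253 = 477 → 01 dd.
Recomputed tag = 01dd; claimed = 43dd → mismatch.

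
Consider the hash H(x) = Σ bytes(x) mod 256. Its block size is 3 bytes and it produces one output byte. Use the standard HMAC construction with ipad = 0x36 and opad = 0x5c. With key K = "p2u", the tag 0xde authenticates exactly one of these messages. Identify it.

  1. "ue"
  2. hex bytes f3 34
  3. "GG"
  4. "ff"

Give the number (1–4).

3

Key "p2u" = 70 32 75 is exactly B = 3 bytes: K' = 70 32 75.
K' ⊕ ipad = 46 04 43; K' ⊕ opad = 2c 6e 29.
m1: inner = H(46 04 43 75 65) = 67; tag = H(2c 6e 29 67) = 2a
m2: inner = H(46 04 43 f3 34) = b4; tag = H(2c 6e 29 b4) = 77
m3: inner = H(46 04 43 47 47) = 1b; tag = H(2c 6e 29 1b) = de ← matches
m4: inner = H(46 04 43 66 66) = 59; tag = H(2c 6e 29 59) = 1c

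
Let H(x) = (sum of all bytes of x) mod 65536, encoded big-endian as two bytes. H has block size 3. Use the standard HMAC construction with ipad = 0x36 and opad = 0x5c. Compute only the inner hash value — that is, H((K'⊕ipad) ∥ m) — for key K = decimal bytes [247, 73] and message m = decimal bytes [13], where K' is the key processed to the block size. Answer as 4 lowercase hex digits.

0183

Key decimal bytes [247, 73] = f7 49 is 2 bytes ≤ B = 3; zero-pad to 3 bytes: K' = f7 49 00.
K' ⊕ ipad = c1 7f 36.
Inner input = c1 7f 36 ∥ 0d.
Inner hash: sum = 193+127+54+13 = 387 → 01 83.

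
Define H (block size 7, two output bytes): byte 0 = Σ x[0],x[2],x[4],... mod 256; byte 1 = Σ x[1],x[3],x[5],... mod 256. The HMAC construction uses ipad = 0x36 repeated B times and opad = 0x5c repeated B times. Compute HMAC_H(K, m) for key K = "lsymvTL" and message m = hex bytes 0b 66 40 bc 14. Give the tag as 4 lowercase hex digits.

Key "lsymvTL" = 6c 73 79 6d 76 54 4c is exactly B = 7 bytes: K' = 6c 73 79 6d 76 54 4c.
K' ⊕ ipad = 5a 45 4f 5b 40 62 7a.  K' ⊕ opad = 30 2f 25 31 2a 08 10.
Inner input = (K'⊕ipad) ∥ m = 5a 45 4f 5b 40 62 7a ∥ 0b 66 40 bc 14.
Inner hash: even-index sum = 645 mod 256 = 133; odd-index sum = 353 mod 256 = 97 → 85 61.
Outer input = (K'⊕opad) ∥ inner = 30 2f 25 31 2a 08 10 ∥ 85 61.
Outer hash (tag): even-index sum = 240 mod 256 = 240; odd-index sum = 237 mod 256 = 237 → f0 ed.

f0ed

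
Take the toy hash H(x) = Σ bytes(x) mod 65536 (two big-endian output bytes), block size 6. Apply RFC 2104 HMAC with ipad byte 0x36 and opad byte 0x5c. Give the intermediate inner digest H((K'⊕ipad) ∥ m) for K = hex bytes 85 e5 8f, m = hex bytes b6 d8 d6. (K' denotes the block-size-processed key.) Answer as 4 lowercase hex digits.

0545

Key hex bytes 85 e5 8f is 3 bytes ≤ B = 6; zero-pad to 6 bytes: K' = 85 e5 8f 00 00 00.
K' ⊕ ipad = b3 d3 b9 36 36 36.
Inner input = b3 d3 b9 36 36 36 ∥ b6 d8 d6.
Inner hash: sum = 179+211+185+54+54+54+182+216+214 = 1349 → 05 45.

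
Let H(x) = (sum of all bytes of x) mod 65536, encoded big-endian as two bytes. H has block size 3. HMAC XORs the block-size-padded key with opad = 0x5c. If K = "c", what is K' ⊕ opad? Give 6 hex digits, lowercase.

3f5c5c

Key "c" = 63 is 1 byte ≤ B = 3; zero-pad to 3 bytes: K' = 63 00 00.
XOR each byte with 0x5c: 63⊕5c=3f, 00⊕5c=5c, 00⊕5c=5c.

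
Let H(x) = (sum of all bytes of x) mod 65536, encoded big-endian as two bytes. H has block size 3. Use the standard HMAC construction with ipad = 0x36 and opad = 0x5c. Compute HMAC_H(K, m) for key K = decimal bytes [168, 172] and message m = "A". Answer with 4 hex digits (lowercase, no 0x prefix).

Key decimal bytes [168, 172] = a8 ac is 2 bytes ≤ B = 3; zero-pad to 3 bytes: K' = a8 ac 00.
K' ⊕ ipad = 9e 9a 36.  K' ⊕ opad = f4 f0 5c.
Inner input = (K'⊕ipad) ∥ m = 9e 9a 36 ∥ 41.
Inner hash: sum = 158+154+54+65 = 431 → 01 af.
Outer input = (K'⊕opad) ∥ inner = f4 f0 5c ∥ 01 af.
Outer hash (tag): sum = 244+240+92+1+175 = 752 → 02 f0.

02f0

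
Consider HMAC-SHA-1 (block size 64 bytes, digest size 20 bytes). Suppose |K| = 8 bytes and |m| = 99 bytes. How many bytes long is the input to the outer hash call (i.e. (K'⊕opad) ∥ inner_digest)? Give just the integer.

84

Key is 8 ≤ 64 bytes, zero-padded: |K'| = 64.
Outer input = (K'⊕opad) ∥ H(inner) → 64 + 20 = 84 bytes.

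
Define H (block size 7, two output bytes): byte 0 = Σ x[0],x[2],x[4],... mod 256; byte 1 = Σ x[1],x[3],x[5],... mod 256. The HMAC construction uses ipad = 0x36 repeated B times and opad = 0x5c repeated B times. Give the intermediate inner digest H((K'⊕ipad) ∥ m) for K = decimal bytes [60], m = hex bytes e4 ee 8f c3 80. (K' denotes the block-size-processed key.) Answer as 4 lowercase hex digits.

5d95

Key decimal bytes [60] = 3c is 1 byte ≤ B = 7; zero-pad to 7 bytes: K' = 3c 00 00 00 00 00 00.
K' ⊕ ipad = 0a 36 36 36 36 36 36.
Inner input = 0a 36 36 36 36 36 36 ∥ e4 ee 8f c3 80.
Inner hash: even-index sum = 605 mod 256 = 93; odd-index sum = 661 mod 256 = 149 → 5d 95.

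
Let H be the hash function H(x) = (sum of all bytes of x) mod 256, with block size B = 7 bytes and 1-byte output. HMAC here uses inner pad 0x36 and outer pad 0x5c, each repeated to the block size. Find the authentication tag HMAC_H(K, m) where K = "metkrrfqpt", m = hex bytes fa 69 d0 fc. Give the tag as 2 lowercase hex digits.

0d

Key "metkrrfqpt" = 6d 65 74 6b 72 72 66 71 70 74 is 10 bytes > B = 7, so hash it first: H(key) = 50, then zero-pad to 7 bytes: K' = 50 00 00 00 00 00 00.
K' ⊕ ipad = 66 36 36 36 36 36 36.  K' ⊕ opad = 0c 5c 5c 5c 5c 5c 5c.
Inner input = (K'⊕ipad) ∥ m = 66 36 36 36 36 36 36 ∥ fa 69 d0 fc.
Inner hash: sum = 102+54+54+54+54+54+54+250+105+208+252 = 1241; mod 256 = 217 → d9.
Outer input = (K'⊕opad) ∥ inner = 0c 5c 5c 5c 5c 5c 5c ∥ d9.
Outer hash (tag): sum = 12+92+92+92+92+92+92+217 = 781; mod 256 = 13 → 0d.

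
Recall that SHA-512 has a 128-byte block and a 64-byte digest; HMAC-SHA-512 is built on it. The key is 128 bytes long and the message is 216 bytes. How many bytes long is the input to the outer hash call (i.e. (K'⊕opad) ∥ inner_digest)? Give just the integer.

192

Key is 128 ≤ 128 bytes, zero-padded: |K'| = 128.
Outer input = (K'⊕opad) ∥ H(inner) → 128 + 64 = 192 bytes.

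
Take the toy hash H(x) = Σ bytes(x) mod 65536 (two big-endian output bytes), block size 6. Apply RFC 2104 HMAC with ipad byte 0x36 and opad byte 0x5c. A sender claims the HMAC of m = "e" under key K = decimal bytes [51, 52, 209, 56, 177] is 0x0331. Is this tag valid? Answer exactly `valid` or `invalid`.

valid

Key decimal bytes [51, 52, 209, 56, 177] = 33 34 d1 38 b1 is 5 bytes ≤ B = 6; zero-pad to 6 bytes: K' = 33 34 d1 38 b1 00.
K' ⊕ ipad = 05 02 e7 0e 87 36; K' ⊕ opad = 6f 68 8d 64 ed 5c.
Inner hash: sum = 5+2+231+14+135+54+101 = 542 → 02 1e.
Outer hash (recomputed tag): sum = 111+104+141+100+237+92+2+30 = 817 → 03 31.
Recomputed tag = 0331; claimed = 0331 → match.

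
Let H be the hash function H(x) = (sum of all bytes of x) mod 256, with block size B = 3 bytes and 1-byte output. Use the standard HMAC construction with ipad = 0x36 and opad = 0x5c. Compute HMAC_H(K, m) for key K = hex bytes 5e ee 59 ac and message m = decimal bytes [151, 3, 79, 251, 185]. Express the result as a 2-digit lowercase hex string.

35

Key hex bytes 5e ee 59 ac is 4 bytes > B = 3, so hash it first: H(key) = 51, then zero-pad to 3 bytes: K' = 51 00 00.
K' ⊕ ipad = 67 36 36.  K' ⊕ opad = 0d 5c 5c.
Inner input = (K'⊕ipad) ∥ m = 67 36 36 ∥ 97 03 4f fb b9.
Inner hash: sum = 103+54+54+151+3+79+251+185 = 880; mod 256 = 112 → 70.
Outer input = (K'⊕opad) ∥ inner = 0d 5c 5c ∥ 70.
Outer hash (tag): sum = 13+92+92+112 = 309; mod 256 = 53 → 35.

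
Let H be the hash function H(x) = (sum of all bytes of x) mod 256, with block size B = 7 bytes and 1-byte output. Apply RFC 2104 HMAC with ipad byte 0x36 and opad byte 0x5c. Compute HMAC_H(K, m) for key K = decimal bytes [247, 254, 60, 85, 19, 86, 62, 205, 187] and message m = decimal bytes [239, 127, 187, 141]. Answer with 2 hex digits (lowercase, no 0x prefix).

8e

Key decimal bytes [247, 254, 60, 85, 19, 86, 62, 205, 187] = f7 fe 3c 55 13 56 3e cd bb is 9 bytes > B = 7, so hash it first: H(key) = b5, then zero-pad to 7 bytes: K' = b5 00 00 00 00 00 00.
K' ⊕ ipad = 83 36 36 36 36 36 36.  K' ⊕ opad = e9 5c 5c 5c 5c 5c 5c.
Inner input = (K'⊕ipad) ∥ m = 83 36 36 36 36 36 36 ∥ ef 7f bb 8d.
Inner hash: sum = 131+54+54+54+54+54+54+239+127+187+141 = 1149; mod 256 = 125 → 7d.
Outer input = (K'⊕opad) ∥ inner = e9 5c 5c 5c 5c 5c 5c ∥ 7d.
Outer hash (tag): sum = 233+92+92+92+92+92+92+125 = 910; mod 256 = 142 → 8e.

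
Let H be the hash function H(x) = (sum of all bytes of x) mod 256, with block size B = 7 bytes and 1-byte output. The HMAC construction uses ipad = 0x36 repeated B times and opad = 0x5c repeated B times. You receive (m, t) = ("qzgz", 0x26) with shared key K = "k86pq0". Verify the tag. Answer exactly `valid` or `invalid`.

valid

Key "k86pq0" = 6b 38 36 70 71 30 is 6 bytes ≤ B = 7; zero-pad to 7 bytes: K' = 6b 38 36 70 71 30 00.
K' ⊕ ipad = 5d 0e 00 46 47 06 36; K' ⊕ opad = 37 64 6a 2c 2d 6c 5c.
Inner hash: sum = 93+14+0+70+71+6+54+113+122+103+122 = 768; mod 256 = 0 → 00.
Outer hash (recomputed tag): sum = 55+100+106+44+45+108+92+0 = 550; mod 256 = 38 → 26.
Recomputed tag = 26; claimed = 26 → match.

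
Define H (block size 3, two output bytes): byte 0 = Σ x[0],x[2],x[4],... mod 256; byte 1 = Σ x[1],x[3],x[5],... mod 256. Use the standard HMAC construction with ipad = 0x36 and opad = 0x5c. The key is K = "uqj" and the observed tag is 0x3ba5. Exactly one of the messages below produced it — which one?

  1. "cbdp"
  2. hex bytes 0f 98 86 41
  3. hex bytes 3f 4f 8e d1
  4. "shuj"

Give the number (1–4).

Key "uqj" = 75 71 6a is exactly B = 3 bytes: K' = 75 71 6a.
K' ⊕ ipad = 43 47 5c; K' ⊕ opad = 29 2d 36.
m1: inner = H(43 47 5c 63 62 64 70) = 71 0e; tag = H(29 2d 36 71 0e) = 6d9e
m2: inner = H(43 47 5c 0f 98 86 41) = 78 dc; tag = H(29 2d 36 78 dc) = 3ba5 ← matches
m3: inner = H(43 47 5c 3f 4f 8e d1) = bf 14; tag = H(29 2d 36 bf 14) = 73ec
m4: inner = H(43 47 5c 73 68 75 6a) = 71 2f; tag = H(29 2d 36 71 2f) = 8e9e

2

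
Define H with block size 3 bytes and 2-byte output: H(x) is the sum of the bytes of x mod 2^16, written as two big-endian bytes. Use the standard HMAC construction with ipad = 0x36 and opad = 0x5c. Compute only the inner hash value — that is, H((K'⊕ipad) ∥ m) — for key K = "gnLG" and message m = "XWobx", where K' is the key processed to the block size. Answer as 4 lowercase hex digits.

Key "gnLG" = 67 6e 4c 47 is 4 bytes > B = 3, so hash it first: H(key) = 01 68, then zero-pad to 3 bytes: K' = 01 68 00.
K' ⊕ ipad = 37 5e 36.
Inner input = 37 5e 36 ∥ 58 57 6f 62 78.
Inner hash: sum = 55+94+54+88+87+111+98+120 = 707 → 02 c3.

02c3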